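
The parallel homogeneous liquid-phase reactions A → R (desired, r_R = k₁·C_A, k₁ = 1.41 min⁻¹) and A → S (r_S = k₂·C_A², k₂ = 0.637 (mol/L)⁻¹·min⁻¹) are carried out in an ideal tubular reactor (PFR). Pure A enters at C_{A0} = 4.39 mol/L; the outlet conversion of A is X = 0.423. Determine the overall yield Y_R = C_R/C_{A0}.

0.166

C_A = C_{A0}(1−X) = 2.533 mol/L.
Along a PFR/batch, dC_R/dC_A = −r_R/(r_R+r_S) = −k₁/(k₁+k₂·C_A).
Integrating from C_{A0} to C_A: C_R = (1.41/0.637)·ln[(1.41+0.637·4.39)/(1.41+0.637·2.53)] = 2.214·ln(4.206/3.024) = 0.7309 mol/L.
Y_R = C_R/C_{A0} = 0.7309/4.39 = 0.166.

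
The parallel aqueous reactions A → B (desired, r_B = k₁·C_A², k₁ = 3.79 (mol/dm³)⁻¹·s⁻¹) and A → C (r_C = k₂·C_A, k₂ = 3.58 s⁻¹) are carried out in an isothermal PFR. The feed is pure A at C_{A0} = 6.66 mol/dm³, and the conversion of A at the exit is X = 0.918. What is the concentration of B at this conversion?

C_A = C_{A0}(1−X) = 0.5461 mol/dm³.
Along a PFR/batch, dC_C/dC_A = −r_C/(r_B+r_C) = −k₂/(k₂+k₁·C_A).
Integrating from C_{A0} to C_A: C_C = (3.58/3.79)·ln[(3.58+3.79·6.66)/(3.58+3.79·0.546)] = 0.9446·ln(28.82/5.650) = 1.539 mol/dm³.
Then C_B = (C_{A0}−C_A) − C_C = 6.114 − 1.539 = 4.575 mol/dm³.

4.57 mol/dm³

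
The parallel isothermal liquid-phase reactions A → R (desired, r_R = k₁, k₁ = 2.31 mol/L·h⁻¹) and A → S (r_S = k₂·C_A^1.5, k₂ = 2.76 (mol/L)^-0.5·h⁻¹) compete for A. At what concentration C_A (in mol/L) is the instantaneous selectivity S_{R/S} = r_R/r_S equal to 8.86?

S_{R/S} = (k₁/k₂)·C_A^-1.5 ⇒ C_A = (S·k₂/k₁)^(1/(-1.5)).
= (8.86×2.76/2.31)^(-0.6667) = (10.59)^(-0.6667) = 0.207 mol/L.

0.207 mol/L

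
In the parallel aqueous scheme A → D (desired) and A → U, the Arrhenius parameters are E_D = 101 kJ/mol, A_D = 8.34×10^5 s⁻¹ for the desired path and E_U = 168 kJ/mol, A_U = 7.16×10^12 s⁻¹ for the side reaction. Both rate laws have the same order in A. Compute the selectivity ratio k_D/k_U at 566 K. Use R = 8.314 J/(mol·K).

0.178

With equal orders, S_{D/U} = k_D/k_U = (A_D/A_U)·exp[(E_U−E_D)/(RT)].
(E_U−E_D)/(RT) = (168−101)×10³/(8.314×566) = 67000/4706 = 14.24.
k_D/k_U = (8.34×10^5/7.16×10^12)·exp(14.24) = 1.165×10^-7 × 1.526×10^6 = 0.178.
Since E_D < E_U, lowering the temperature improves selectivity toward D.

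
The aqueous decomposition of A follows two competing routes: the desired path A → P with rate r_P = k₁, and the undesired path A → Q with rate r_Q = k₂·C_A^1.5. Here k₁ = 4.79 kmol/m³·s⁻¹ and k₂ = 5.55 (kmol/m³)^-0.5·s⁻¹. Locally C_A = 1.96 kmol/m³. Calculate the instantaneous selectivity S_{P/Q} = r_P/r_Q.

0.315

S_{P/Q} = r_P/r_Q = (k₁)/(k₂·C_A^1.5) = (k₁/k₂)·C_A^-1.5.
= (4.79) / (5.55×1.960^1.5) = 4.790/15.23 = 0.315.
The undesired path is higher order in A, so low C_A (CSTR or dilute feed) favours P.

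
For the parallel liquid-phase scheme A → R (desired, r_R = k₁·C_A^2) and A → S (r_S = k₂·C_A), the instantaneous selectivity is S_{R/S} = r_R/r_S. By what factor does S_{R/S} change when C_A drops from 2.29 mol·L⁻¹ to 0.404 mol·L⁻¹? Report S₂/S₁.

S_{R/S} = (k₁/k₂)·C_A, so S₂/S₁ = (C_{A,2}/C_{A,1}).
= 0.404/2.29 = 0.176.

0.176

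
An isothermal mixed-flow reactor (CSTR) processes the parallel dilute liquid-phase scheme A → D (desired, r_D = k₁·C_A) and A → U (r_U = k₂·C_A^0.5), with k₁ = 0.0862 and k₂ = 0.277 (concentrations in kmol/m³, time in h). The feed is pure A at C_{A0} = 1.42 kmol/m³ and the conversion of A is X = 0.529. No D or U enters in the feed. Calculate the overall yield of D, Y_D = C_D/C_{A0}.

Exit C_A = C_{A0}(1−X) = 1.42×0.471 = 0.6688 kmol/m³.
A CSTR operates uniformly at the exit composition, giving r_D = 0.05765 and r_U = 0.2265 (each k·C_A^n at C_A = 0.6688).
Fraction of consumed A going to D: r_D/(r_D+r_U) = 0.2029.
C_D = 0.2029·C_{A0}·X = 0.2029×1.42×0.529 = 0.152 kmol/m³; Y_D = C_D/C_{A0} = 0.107.

0.107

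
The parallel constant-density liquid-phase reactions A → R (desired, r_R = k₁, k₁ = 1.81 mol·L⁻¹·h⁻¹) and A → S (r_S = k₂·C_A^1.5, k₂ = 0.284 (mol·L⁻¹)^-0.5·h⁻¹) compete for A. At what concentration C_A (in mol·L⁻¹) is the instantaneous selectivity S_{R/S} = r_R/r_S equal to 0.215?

S_{R/S} = (k₁/k₂)·C_A^-1.5 ⇒ C_A = (S·k₂/k₁)^(1/(-1.5)).
= (0.215×0.284/1.81)^(-0.6667) = (0.03373)^(-0.6667) = 9.58 mol·L⁻¹.

9.58 mol·L⁻¹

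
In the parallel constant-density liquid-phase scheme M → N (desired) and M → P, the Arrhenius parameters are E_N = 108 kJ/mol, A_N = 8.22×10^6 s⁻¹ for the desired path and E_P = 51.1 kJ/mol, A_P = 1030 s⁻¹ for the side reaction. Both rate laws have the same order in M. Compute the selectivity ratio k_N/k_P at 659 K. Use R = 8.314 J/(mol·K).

0.246

With equal orders, S_{N/P} = k_N/k_P = (A_N/A_P)·exp[(E_P−E_N)/(RT)].
(E_P−E_N)/(RT) = (51.1−108)×10³/(8.314×659) = -56900/5479 = -10.39.
k_N/k_P = (8.22×10^6/1030)·exp(-10.39) = 7981 × 3.088×10^-5 = 0.246.
Since E_N > E_P, raising the temperature improves selectivity toward N.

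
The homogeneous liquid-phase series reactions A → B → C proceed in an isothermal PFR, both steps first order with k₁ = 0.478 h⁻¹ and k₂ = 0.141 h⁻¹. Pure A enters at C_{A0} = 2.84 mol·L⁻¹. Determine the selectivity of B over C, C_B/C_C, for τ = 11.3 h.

The intermediate concentration in a first-order A→B→C sequence is C_B = k₁C_{A0}(e^(−k₁τ) − e^(−k₂τ))/(k₂−k₁).
e^(−k₁τ) = e^(−0.478×11.3) = e^(−5.401) = 0.004510; e^(−k₂τ) = e^(−1.593) = 0.2033.
C_B = 0.478×2.84/(0.141−0.478) × (0.004510−0.2033) = (-4.028)×(-0.1987) = 0.8006 mol·L⁻¹.
C_A = C_{A0}e^(−k₁τ) = 0.01281 mol·L⁻¹, so C_C = C_{A0}−C_A−C_B = 2.027 mol·L⁻¹; C_B/C_C = 0.395.

0.395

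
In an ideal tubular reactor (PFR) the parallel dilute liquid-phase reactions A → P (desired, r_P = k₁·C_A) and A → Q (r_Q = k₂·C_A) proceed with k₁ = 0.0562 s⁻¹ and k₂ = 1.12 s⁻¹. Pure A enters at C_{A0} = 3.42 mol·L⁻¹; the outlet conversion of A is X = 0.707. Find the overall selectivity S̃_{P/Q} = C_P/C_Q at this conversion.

0.0502

C_A = C_{A0}(1−X) = 1.002 mol·L⁻¹.
Both paths are first order in A, so the instantaneous fraction to P is constant: dC_P/d(−C_A) = k₁/(k₁+k₂) = 0.04778.
C_P = 0.04778·(C_{A0}−C_A) = 0.04778×2.418 = 0.116 mol·L⁻¹.
C_Q = (C_{A0}−C_A)−C_P = 2.302 mol·L⁻¹; S̃_{P/Q} = 0.1155/2.302 = 0.0502.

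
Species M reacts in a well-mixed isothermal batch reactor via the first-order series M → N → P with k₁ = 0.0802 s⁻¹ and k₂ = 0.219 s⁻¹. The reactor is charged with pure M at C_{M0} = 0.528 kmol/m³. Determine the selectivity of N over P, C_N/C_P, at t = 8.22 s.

0.728

Solving the coupled first-order balances gives C_N(t) = [k₁/(k₂−k₁)]·C_{M0}·(e^(−k₁t) − e^(−k₂t)).
e^(−k₁t) = e^(−0.0802×8.22) = e^(−0.6592) = 0.5172; e^(−k₂t) = e^(−1.800) = 0.1653.
C_N = 0.0802×0.528/(0.219−0.0802) × (0.5172−0.1653) = 0.3051×0.3520 = 0.1074 kmol/m³.
C_M = C_{M0}e^(−k₁t) = 0.2731 kmol/m³, so C_P = C_{M0}−C_M−C_N = 0.1475 kmol/m³; C_N/C_P = 0.728.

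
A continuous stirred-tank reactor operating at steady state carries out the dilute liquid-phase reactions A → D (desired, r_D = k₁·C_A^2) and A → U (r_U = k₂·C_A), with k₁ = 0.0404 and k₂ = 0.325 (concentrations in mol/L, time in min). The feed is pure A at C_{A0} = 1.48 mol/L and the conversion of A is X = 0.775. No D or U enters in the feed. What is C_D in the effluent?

0.0456 mol/L

Exit C_A = C_{A0}(1−X) = 1.48×0.225 = 0.3330 mol/L.
In a CSTR the entire volume is at exit conditions, so r_D = 0.0404×0.3330^2 = 0.004480 and r_U = 0.325×0.3330 = 0.1082.
Fraction of consumed A going to D: r_D/(r_D+r_U) = 0.03975.
C_D = 0.03975·C_{A0}·X = 0.03975×1.48×0.775 = 0.0456 mol/L.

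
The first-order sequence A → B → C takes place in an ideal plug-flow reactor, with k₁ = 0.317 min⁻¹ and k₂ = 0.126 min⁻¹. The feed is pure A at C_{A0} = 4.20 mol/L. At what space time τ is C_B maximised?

For first-order series the maximum of C_B occurs at τ_opt = ln(k₂/k₁)/(k₂−k₁).
= ln(0.126/0.317)/(0.126−0.317) = ln(0.3975)/-0.1910 = -0.9226/-0.1910 = 4.83 min.

4.83 min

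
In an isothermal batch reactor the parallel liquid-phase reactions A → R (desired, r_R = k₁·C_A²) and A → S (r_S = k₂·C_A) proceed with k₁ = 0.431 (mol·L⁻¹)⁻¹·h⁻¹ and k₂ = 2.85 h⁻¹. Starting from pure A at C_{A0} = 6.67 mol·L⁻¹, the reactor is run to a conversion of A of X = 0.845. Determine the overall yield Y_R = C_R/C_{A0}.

0.298

C_A = C_{A0}(1−X) = 1.034 mol·L⁻¹.
Along a PFR/batch, dC_S/dC_A = −r_S/(r_R+r_S) = −k₂/(k₂+k₁·C_A).
Integrating from C_{A0} to C_A: C_S = (2.85/0.431)·ln[(2.85+0.431·6.67)/(2.85+0.431·1.03)] = 6.613·ln(5.725/3.296) = 3.652 mol·L⁻¹.
Then C_R = (C_{A0}−C_A) − C_S = 5.636 − 3.652 = 1.985 mol·L⁻¹.
Y_R = C_R/C_{A0} = 1.985/6.67 = 0.298.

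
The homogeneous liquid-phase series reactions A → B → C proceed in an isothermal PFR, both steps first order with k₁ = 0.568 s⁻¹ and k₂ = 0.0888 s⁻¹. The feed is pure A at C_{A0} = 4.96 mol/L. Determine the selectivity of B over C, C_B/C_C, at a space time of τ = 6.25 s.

1.99

The intermediate concentration in a first-order A→B→C sequence is C_B = k₁C_{A0}(e^(−k₁τ) − e^(−k₂τ))/(k₂−k₁).
e^(−k₁τ) = e^(−0.568×6.25) = e^(−3.550) = 0.02872; e^(−k₂τ) = e^(−0.5550) = 0.5741.
C_B = 0.568×4.96/(0.0888−0.568) × (0.02872−0.5741) = (-5.879)×(-0.5453) = 3.206 mol/L.
C_A = C_{A0}e^(−k₁τ) = 0.1425 mol/L, so C_C = C_{A0}−C_A−C_B = 1.611 mol/L; C_B/C_C = 1.99.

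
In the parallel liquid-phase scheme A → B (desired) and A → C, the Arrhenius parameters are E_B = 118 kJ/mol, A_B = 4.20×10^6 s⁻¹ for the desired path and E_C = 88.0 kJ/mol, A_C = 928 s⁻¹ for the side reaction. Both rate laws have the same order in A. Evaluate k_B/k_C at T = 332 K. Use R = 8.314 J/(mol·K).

k_B/k_C = (A_B/A_C)·exp[−(E_B−E_C)/(RT)] = (A_B/A_C)·exp[(E_C−E_B)/(RT)].
(E_C−E_B)/(RT) = (88.0−118)×10³/(8.314×332) = -30000/2760 = -10.87.
k_B/k_C = (4.20×10^6/928)·exp(-10.87) = 4526 × 1.905×10^-5 = 0.0862.

0.0862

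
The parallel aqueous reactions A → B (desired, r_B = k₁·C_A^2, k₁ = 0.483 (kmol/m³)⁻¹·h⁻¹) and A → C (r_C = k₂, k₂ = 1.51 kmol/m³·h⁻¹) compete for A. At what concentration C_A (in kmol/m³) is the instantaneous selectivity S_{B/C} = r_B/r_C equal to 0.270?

0.919 kmol/m³

S_{B/C} = (k₁/k₂)·C_A^2 ⇒ C_A = (S·k₂/k₁)^(0.5).
= (0.270×1.51/0.483)^(0.5) = (0.8441)^(0.5) = 0.919 kmol/m³.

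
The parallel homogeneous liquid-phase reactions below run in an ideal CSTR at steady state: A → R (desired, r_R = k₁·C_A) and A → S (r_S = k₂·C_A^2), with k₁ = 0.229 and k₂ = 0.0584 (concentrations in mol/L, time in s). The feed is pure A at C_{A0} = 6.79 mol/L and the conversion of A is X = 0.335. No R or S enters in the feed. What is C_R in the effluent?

1.06 mol/L

Exit C_A = C_{A0}(1−X) = 6.79×0.665 = 4.515 mol/L.
A CSTR operates uniformly at the exit composition, giving r_R = 1.034 and r_S = 1.191 (each k·C_A^n at C_A = 4.515).
Fraction of consumed A going to R: r_R/(r_R+r_S) = 0.4648.
C_R = 0.4648·C_{A0}·X = 0.4648×6.79×0.335 = 1.06 mol/L.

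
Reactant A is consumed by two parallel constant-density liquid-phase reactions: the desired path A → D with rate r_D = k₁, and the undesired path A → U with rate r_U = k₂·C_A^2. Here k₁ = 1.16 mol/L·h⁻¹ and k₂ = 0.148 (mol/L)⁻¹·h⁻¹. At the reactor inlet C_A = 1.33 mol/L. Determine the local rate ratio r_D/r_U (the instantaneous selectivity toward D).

S_{D/U} = r_D/r_U = (k₁)/(k₂·C_A^2) = (k₁/k₂)·C_A^-2.
= (1.16) / (0.148×1.330^2) = 1.160/0.2618 = 4.43.
The undesired path is higher order in A, so low C_A (CSTR or dilute feed) favours D.

4.43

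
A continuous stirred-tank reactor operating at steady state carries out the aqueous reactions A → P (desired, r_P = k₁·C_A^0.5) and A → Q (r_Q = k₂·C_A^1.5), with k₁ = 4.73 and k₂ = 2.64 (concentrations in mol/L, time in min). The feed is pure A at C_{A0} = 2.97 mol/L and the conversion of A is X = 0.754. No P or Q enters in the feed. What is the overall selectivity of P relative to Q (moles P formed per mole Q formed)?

Exit C_A = C_{A0}(1−X) = 2.97×0.246 = 0.7306 mol/L.
In a CSTR the entire volume is at exit conditions, so r_P = 4.73×0.7306^0.5 = 4.043 and r_Q = 2.64×0.7306^1.5 = 1.649.
Overall selectivity = C_P/C_Q = r_Pτ/(r_Qτ) = r_P/r_Q = 2.45.

2.45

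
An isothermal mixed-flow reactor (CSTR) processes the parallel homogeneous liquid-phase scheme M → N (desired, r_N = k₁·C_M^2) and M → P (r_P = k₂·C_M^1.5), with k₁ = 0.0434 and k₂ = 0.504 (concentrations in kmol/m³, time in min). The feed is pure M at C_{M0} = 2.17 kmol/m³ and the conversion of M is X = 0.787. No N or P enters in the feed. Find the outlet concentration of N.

Exit C_M = C_{M0}(1−X) = 2.17×0.213 = 0.4622 kmol/m³.
Rates in a CSTR are evaluated at the outlet concentration: r_N = 0.0434×0.4622^2 = 0.009272, r_P = 0.504×0.4622^1.5 = 0.1584.
Fraction of consumed M going to N: r_N/(r_N+r_P) = 0.05531.
C_N = 0.05531·C_{M0}·X = 0.05531×2.17×0.787 = 0.0945 kmol/m³.

0.0945 kmol/m³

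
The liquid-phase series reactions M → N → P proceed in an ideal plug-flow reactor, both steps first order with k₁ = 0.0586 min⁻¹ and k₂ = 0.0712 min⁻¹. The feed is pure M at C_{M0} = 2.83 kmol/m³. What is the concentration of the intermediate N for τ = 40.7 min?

Solving the coupled first-order balances gives C_N(τ) = [k₁/(k₂−k₁)]·C_{M0}·(e^(−k₁τ) − e^(−k₂τ)).
e^(−k₁τ) = e^(−0.0586×40.7) = e^(−2.385) = 0.09209; e^(−k₂τ) = e^(−2.898) = 0.05514.
C_N = 0.0586×2.83/(0.0712−0.0586) × (0.09209−0.05514) = 13.16×0.03694 = 0.4863 kmol/m³.

0.486 kmol/m³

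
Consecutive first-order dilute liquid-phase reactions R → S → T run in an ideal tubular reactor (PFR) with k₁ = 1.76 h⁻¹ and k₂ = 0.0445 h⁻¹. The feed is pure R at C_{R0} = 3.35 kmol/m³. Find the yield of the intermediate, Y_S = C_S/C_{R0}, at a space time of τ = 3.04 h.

The intermediate concentration in a first-order A→B→C sequence is C_S = k₁C_{R0}(e^(−k₁τ) − e^(−k₂τ))/(k₂−k₁).
e^(−k₁τ) = e^(−1.76×3.04) = e^(−5.350) = 0.004746; e^(−k₂τ) = e^(−0.1353) = 0.8735.
C_S = 1.76×3.35/(0.0445−1.76) × (0.004746−0.8735) = (-3.437)×(-0.8687) = 2.986 kmol/m³.
Y_S = C_S/C_{R0} = 2.986/3.35 = 0.891.

0.891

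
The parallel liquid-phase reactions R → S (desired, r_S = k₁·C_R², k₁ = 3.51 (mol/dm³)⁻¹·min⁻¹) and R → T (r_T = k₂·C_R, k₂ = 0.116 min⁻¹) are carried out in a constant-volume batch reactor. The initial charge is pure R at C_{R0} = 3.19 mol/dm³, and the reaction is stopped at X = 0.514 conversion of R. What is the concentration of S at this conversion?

1.62 mol/dm³

C_R = C_{R0}(1−X) = 1.550 mol/dm³.
Along a PFR/batch, dC_T/dC_R = −r_T/(r_S+r_T) = −k₂/(k₂+k₁·C_R).
Integrating from C_{R0} to C_R: C_T = (0.116/3.51)·ln[(0.116+3.51·3.19)/(0.116+3.51·1.55)] = 0.03305·ln(11.31/5.558) = 0.02349 mol/dm³.
Then C_S = (C_{R0}−C_R) − C_T = 1.640 − 0.02349 = 1.616 mol/dm³.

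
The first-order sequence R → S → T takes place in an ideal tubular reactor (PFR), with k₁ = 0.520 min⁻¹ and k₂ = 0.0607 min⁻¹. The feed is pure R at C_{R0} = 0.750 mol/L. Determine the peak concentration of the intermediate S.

At the optimum, C_{S,max}/C_{R0} = (k₁/k₂)^[k₂/(k₂−k₁)].
= (0.520/0.0607)^(0.0607/(0.0607−0.520)) = (8.567)^(-0.1322) = 0.7529.
C_{S,max} = 0.7529×0.750 = 0.565 mol/L.

0.565 mol/L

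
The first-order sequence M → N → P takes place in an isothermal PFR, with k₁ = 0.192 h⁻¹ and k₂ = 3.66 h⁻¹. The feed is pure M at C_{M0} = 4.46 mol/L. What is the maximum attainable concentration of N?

For a first-order series the maximum intermediate yield is C_{N,max}/C_{M0} = (k₁/k₂)^[k₂/(k₂−k₁)].
= (0.192/3.66)^(3.66/(3.66−0.192)) = (0.05246)^(1.055) = 0.04456.
C_{N,max} = 0.04456×4.46 = 0.199 mol/L.

0.199 mol/L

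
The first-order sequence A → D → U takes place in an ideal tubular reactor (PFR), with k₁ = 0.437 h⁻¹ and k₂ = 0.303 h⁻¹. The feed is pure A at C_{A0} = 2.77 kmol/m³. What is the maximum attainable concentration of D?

1.21 kmol/m³

For a first-order series the maximum intermediate yield is C_{D,max}/C_{A0} = (k₁/k₂)^[k₂/(k₂−k₁)].
= (0.437/0.303)^(0.303/(0.303−0.437)) = (1.442)^(-2.261) = 0.4369.
C_{D,max} = 0.4369×2.77 = 1.21 kmol/m³.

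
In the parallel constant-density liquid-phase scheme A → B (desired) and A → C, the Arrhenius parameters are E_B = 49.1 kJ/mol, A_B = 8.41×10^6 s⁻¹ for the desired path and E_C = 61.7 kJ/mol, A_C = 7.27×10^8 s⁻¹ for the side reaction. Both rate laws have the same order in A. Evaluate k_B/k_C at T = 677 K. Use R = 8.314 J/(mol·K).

0.109

With equal orders, S_{B/C} = k_B/k_C = (A_B/A_C)·exp[(E_C−E_B)/(RT)].
(E_C−E_B)/(RT) = (61.7−49.1)×10³/(8.314×677) = 12600/5629 = 2.239.
k_B/k_C = (8.41×10^6/7.27×10^8)·exp(2.239) = 0.01157 × 9.380 = 0.109.
Since E_B < E_C, lowering the temperature improves selectivity toward B.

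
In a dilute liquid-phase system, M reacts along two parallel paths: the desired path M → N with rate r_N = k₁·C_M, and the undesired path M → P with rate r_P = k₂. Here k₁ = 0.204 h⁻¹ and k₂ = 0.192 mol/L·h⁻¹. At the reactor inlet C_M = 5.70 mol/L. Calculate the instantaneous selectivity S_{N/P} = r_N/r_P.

6.06

S_{N/P} = r_N/r_P = (k₁·C_M)/(k₂) = (k₁/k₂)·C_M.
= (0.204×5.700) / (0.192) = 1.163/0.1920 = 6.06.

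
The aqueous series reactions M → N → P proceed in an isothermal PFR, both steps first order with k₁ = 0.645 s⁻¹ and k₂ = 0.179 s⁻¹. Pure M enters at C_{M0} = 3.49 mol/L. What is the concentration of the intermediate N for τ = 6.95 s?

Solving the coupled first-order balances gives C_N(τ) = [k₁/(k₂−k₁)]·C_{M0}·(e^(−k₁τ) − e^(−k₂τ)).
e^(−k₁τ) = e^(−0.645×6.95) = e^(−4.483) = 0.01130; e^(−k₂τ) = e^(−1.244) = 0.2882.
C_N = 0.645×3.49/(0.179−0.645) × (0.01130−0.2882) = (-4.831)×(-0.2769) = 1.338 mol/L.

1.34 mol/L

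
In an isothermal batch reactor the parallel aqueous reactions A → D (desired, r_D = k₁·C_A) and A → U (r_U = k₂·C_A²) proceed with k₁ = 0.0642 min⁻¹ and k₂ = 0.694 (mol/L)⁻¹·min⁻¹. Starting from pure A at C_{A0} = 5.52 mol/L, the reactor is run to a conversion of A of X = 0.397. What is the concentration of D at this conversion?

C_A = C_{A0}(1−X) = 3.329 mol/L.
Along a PFR/batch, dC_D/dC_A = −r_D/(r_D+r_U) = −k₁/(k₁+k₂·C_A).
Integrating from C_{A0} to C_A: C_D = (0.0642/0.694)·ln[(0.0642+0.694·5.52)/(0.0642+0.694·3.33)] = 0.09251·ln(3.895/2.374) = 0.04580 mol/L.

0.0458 mol/L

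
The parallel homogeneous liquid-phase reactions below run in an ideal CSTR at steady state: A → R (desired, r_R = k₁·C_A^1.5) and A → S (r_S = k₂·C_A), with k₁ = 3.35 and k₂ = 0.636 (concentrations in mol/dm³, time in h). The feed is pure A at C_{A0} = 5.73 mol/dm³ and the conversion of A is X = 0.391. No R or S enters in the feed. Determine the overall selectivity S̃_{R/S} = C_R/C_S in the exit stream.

Exit C_A = C_{A0}(1−X) = 5.73×0.609 = 3.490 mol/dm³.
In a CSTR the entire volume is at exit conditions, so r_R = 3.35×3.490^1.5 = 21.84 and r_S = 0.636×3.490 = 2.219.
Overall selectivity = C_R/C_S = r_Rτ/(r_Sτ) = r_R/r_S = 9.84.

9.84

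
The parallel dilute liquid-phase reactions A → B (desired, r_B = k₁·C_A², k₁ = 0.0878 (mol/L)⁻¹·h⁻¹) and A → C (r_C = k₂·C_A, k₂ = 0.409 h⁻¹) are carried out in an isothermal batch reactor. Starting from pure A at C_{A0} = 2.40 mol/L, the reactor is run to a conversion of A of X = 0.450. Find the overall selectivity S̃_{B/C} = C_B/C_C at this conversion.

C_A = C_{A0}(1−X) = 1.320 mol/L.
Along a PFR/batch, dC_C/dC_A = −r_C/(r_B+r_C) = −k₂/(k₂+k₁·C_A).
Integrating from C_{A0} to C_A: C_C = (0.409/0.0878)·ln[(0.409+0.0878·2.40)/(0.409+0.0878·1.32)] = 4.658·ln(0.6197/0.5249) = 0.7736 mol/L.
Then C_B = (C_{A0}−C_A) − C_C = 1.080 − 0.7736 = 0.3064 mol/L.
S̃_{B/C} = C_B/C_C = 0.3064/0.7736 = 0.396.

0.396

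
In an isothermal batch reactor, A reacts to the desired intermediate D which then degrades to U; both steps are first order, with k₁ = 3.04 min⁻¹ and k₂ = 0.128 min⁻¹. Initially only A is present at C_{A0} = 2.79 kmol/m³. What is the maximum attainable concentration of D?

For a first-order series the maximum intermediate yield is C_{D,max}/C_{A0} = (k₁/k₂)^[k₂/(k₂−k₁)].
= (3.04/0.128)^(0.128/(0.128−3.04)) = (23.75)^(-0.04396) = 0.8700.
C_{D,max} = 0.8700×2.79 = 2.43 kmol/m³.

2.43 kmol/m³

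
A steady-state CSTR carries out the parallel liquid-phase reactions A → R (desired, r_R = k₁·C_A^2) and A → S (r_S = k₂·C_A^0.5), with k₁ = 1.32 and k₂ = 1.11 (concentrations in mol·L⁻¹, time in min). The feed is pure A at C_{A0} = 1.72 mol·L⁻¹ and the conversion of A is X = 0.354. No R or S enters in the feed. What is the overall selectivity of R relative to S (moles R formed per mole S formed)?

1.39

Exit C_A = C_{A0}(1−X) = 1.72×0.646 = 1.111 mol·L⁻¹.
A CSTR operates uniformly at the exit composition, giving r_R = 1.630 and r_S = 1.170 (each k·C_A^n at C_A = 1.111).
Overall selectivity = C_R/C_S = r_Rτ/(r_Sτ) = r_R/r_S = 1.39.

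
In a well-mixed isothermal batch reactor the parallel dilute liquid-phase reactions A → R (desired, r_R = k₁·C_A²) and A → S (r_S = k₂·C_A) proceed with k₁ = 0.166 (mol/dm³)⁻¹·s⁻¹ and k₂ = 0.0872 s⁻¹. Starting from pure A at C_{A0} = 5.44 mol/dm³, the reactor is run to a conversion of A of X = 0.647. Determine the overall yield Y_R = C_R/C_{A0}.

C_A = C_{A0}(1−X) = 1.920 mol/dm³.
Along a PFR/batch, dC_S/dC_A = −r_S/(r_R+r_S) = −k₂/(k₂+k₁·C_A).
Integrating from C_{A0} to C_A: C_S = (0.0872/0.166)·ln[(0.0872+0.166·5.44)/(0.0872+0.166·1.92)] = 0.5253·ln(0.9902/0.4060) = 0.4684 mol/dm³.
Then C_R = (C_{A0}−C_A) − C_S = 3.520 − 0.4684 = 3.051 mol/dm³.
Y_R = C_R/C_{A0} = 3.051/5.44 = 0.561.

0.561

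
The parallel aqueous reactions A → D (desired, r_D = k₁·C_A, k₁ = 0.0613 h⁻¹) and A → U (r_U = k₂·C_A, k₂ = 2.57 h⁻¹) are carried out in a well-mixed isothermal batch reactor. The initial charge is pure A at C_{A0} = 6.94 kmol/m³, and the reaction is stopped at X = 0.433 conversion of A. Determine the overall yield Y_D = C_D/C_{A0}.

C_A = C_{A0}(1−X) = 3.935 kmol/m³.
Both paths are first order in A, so the instantaneous fraction to D is constant: dC_D/d(−C_A) = k₁/(k₁+k₂) = 0.02330.
C_D = 0.02330·(C_{A0}−C_A) = 0.02330×3.005 = 0.0700 kmol/m³.
Y_D = C_D/C_{A0} = 0.07001/6.94 = 0.0101.

0.0101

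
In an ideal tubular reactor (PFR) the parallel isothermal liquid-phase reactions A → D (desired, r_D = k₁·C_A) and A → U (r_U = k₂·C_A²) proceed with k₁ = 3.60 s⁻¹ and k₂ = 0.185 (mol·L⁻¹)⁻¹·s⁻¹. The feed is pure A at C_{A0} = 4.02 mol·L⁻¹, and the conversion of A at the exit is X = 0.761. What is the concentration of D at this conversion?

C_A = C_{A0}(1−X) = 0.9608 mol·L⁻¹.
Along a PFR/batch, dC_D/dC_A = −r_D/(r_D+r_U) = −k₁/(k₁+k₂·C_A).
Integrating from C_{A0} to C_A: C_D = (3.60/0.185)·ln[(3.60+0.185·4.02)/(3.60+0.185·0.961)] = 19.46·ln(4.344/3.778) = 2.717 mol·L⁻¹.

2.72 mol·L⁻¹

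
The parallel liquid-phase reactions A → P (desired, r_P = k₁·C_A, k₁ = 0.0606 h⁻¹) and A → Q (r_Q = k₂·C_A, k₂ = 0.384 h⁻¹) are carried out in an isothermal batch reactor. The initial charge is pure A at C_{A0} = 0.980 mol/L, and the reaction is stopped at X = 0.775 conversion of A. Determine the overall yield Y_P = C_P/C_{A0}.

C_A = C_{A0}(1−X) = 0.2205 mol/L.
Both paths are first order in A, so the instantaneous fraction to P is constant: dC_P/d(−C_A) = k₁/(k₁+k₂) = 0.1363.
C_P = 0.1363·(C_{A0}−C_A) = 0.1363×0.7595 = 0.104 mol/L.
Y_P = C_P/C_{A0} = 0.1035/0.980 = 0.106.

0.106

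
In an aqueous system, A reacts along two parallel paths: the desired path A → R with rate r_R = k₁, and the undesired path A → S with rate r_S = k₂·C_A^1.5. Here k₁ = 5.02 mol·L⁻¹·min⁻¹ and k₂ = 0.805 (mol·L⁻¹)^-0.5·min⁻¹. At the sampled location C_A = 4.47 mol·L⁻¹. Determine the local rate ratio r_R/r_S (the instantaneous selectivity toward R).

0.660

S_{R/S} = r_R/r_S = (k₁)/(k₂·C_A^1.5) = (k₁/k₂)·C_A^-1.5.
= (5.02) / (0.805×4.470^1.5) = 5.020/7.608 = 0.660.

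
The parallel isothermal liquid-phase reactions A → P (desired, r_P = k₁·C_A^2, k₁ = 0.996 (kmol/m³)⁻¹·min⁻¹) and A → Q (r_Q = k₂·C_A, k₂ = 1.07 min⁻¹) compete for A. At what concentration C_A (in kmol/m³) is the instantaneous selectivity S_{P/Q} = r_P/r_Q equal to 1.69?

S_{P/Q} = (k₁/k₂)·C_A ⇒ C_A = S·k₂/k₁.
= 1.69×1.07/0.996 = 1.82 kmol/m³.

1.82 kmol/m³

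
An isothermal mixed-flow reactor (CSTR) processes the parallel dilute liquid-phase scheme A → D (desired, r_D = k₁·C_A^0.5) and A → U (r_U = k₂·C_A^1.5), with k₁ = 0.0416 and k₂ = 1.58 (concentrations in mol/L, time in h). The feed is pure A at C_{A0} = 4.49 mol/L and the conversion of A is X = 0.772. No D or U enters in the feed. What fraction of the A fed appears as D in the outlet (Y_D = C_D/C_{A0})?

0.0194

Exit C_A = C_{A0}(1−X) = 4.49×0.228 = 1.024 mol/L.
In a CSTR the entire volume is at exit conditions, so r_D = 0.0416×1.024^0.5 = 0.04209 and r_U = 1.58×1.024^1.5 = 1.637.
Fraction of consumed A going to D: r_D/(r_D+r_U) = 0.02507.
C_D = 0.02507·C_{A0}·X = 0.02507×4.49×0.772 = 0.0869 mol/L; Y_D = C_D/C_{A0} = 0.0194.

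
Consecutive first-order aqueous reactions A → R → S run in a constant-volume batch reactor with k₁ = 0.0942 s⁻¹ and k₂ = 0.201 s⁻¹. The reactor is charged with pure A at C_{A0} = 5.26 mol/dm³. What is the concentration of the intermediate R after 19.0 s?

Solving the coupled first-order balances gives C_R(t) = [k₁/(k₂−k₁)]·C_{A0}·(e^(−k₁t) − e^(−k₂t)).
e^(−k₁t) = e^(−0.0942×19.0) = e^(−1.790) = 0.1670; e^(−k₂t) = e^(−3.819) = 0.02195.
C_R = 0.0942×5.26/(0.201−0.0942) × (0.1670−0.02195) = 4.639×0.1450 = 0.6729 mol/dm³.

0.673 mol/dm³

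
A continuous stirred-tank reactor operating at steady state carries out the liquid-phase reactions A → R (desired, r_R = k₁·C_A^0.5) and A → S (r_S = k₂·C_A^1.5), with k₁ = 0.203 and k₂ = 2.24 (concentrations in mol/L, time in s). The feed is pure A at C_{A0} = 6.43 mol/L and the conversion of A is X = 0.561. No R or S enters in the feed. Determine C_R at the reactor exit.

0.112 mol/L

Exit C_A = C_{A0}(1−X) = 6.43×0.439 = 2.823 mol/L.
A CSTR operates uniformly at the exit composition, giving r_R = 0.3411 and r_S = 10.62 (each k·C_A^n at C_A = 2.823).
Fraction of consumed A going to R: r_R/(r_R+r_S) = 0.03111.
C_R = 0.03111·C_{A0}·X = 0.03111×6.43×0.561 = 0.112 mol/L.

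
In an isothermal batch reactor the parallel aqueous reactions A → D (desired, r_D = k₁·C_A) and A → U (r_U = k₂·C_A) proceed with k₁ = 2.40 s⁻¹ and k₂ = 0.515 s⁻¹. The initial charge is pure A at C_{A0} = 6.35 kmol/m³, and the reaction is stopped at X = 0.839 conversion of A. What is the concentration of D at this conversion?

4.39 kmol/m³

C_A = C_{A0}(1−X) = 1.022 kmol/m³.
Both paths are first order in A, so the instantaneous fraction to D is constant: dC_D/d(−C_A) = k₁/(k₁+k₂) = 0.8233.
C_D = 0.8233·(C_{A0}−C_A) = 0.8233×5.328 = 4.39 kmol/m³.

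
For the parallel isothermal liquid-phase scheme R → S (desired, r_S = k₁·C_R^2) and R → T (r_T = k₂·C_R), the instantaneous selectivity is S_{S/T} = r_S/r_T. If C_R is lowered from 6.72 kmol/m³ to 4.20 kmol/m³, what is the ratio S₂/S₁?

0.625

S_{S/T} = (k₁/k₂)·C_R, so S₂/S₁ = (C_{R,2}/C_{R,1}).
= 4.20/6.72 = 0.625.
Selectivity toward S falls as C_R falls — high-concentration operation is favoured.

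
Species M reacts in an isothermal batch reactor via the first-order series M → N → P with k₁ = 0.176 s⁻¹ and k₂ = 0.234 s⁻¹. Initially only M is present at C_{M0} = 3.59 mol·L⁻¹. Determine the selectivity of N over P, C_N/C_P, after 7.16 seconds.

Solving the coupled first-order balances gives C_N(t) = [k₁/(k₂−k₁)]·C_{M0}·(e^(−k₁t) − e^(−k₂t)).
e^(−k₁t) = e^(−0.176×7.16) = e^(−1.260) = 0.2836; e^(−k₂t) = e^(−1.675) = 0.1872.
C_N = 0.176×3.59/(0.234−0.176) × (0.2836−0.1872) = 10.89×0.09638 = 1.050 mol·L⁻¹.
C_M = C_{M0}e^(−k₁t) = 1.018 mol·L⁻¹, so C_P = C_{M0}−C_M−C_N = 1.522 mol·L⁻¹; C_N/C_P = 0.690.

0.690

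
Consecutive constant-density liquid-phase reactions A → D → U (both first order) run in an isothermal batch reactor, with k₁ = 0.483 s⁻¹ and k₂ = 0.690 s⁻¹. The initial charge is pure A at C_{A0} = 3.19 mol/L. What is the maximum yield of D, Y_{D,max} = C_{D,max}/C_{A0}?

0.305

For a first-order series the maximum intermediate yield is C_{D,max}/C_{A0} = (k₁/k₂)^[k₂/(k₂−k₁)].
= (0.483/0.690)^(0.690/(0.690−0.483)) = (0.7000)^(3.333) = 0.3046.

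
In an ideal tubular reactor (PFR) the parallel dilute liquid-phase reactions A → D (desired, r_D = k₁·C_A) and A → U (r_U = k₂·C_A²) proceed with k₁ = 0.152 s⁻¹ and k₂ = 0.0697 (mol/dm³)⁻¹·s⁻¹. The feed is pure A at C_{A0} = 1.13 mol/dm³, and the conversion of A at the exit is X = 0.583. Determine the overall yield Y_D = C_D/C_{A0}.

0.428

C_A = C_{A0}(1−X) = 0.4712 mol/dm³.
Along a PFR/batch, dC_D/dC_A = −r_D/(r_D+r_U) = −k₁/(k₁+k₂·C_A).
Integrating from C_{A0} to C_A: C_D = (0.152/0.0697)·ln[(0.152+0.0697·1.13)/(0.152+0.0697·0.471)] = 2.181·ln(0.2308/0.1848) = 0.4839 mol/dm³.
Y_D = C_D/C_{A0} = 0.4839/1.13 = 0.428.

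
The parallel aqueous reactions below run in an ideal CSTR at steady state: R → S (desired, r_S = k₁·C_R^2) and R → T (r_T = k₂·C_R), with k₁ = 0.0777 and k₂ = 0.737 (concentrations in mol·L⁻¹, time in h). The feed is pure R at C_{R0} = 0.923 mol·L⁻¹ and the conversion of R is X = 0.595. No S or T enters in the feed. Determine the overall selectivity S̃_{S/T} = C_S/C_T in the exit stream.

0.0394

Exit C_R = C_{R0}(1−X) = 0.923×0.405 = 0.3738 mol·L⁻¹.
In a CSTR the entire volume is at exit conditions, so r_S = 0.0777×0.3738^2 = 0.01086 and r_T = 0.737×0.3738 = 0.2755.
Overall selectivity = C_S/C_T = r_Sτ/(r_Tτ) = r_S/r_T = 0.0394.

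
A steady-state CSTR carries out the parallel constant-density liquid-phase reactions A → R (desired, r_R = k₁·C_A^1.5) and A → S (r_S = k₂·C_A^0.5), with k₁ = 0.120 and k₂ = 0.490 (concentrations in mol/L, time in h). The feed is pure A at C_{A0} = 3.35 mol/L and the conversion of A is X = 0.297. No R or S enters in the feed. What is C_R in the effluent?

0.364 mol/L

Exit C_A = C_{A0}(1−X) = 3.35×0.703 = 2.355 mol/L.
Rates in a CSTR are evaluated at the outlet concentration: r_R = 0.120×2.355^1.5 = 0.4337, r_S = 0.490×2.355^0.5 = 0.7520.
Fraction of consumed A going to R: r_R/(r_R+r_S) = 0.3658.
C_R = 0.3658·C_{A0}·X = 0.3658×3.35×0.297 = 0.364 mol/L.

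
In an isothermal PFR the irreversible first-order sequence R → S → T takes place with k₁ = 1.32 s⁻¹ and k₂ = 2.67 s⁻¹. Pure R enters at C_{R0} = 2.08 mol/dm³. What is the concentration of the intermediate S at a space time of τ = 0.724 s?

0.488 mol/dm³

The intermediate concentration in a first-order A→B→C sequence is C_S = k₁C_{R0}(e^(−k₁τ) − e^(−k₂τ))/(k₂−k₁).
e^(−k₁τ) = e^(−1.32×0.724) = e^(−0.9557) = 0.3846; e^(−k₂τ) = e^(−1.933) = 0.1447.
C_S = 1.32×2.08/(2.67−1.32) × (0.3846−0.1447) = 2.034×0.2398 = 0.4878 mol/dm³.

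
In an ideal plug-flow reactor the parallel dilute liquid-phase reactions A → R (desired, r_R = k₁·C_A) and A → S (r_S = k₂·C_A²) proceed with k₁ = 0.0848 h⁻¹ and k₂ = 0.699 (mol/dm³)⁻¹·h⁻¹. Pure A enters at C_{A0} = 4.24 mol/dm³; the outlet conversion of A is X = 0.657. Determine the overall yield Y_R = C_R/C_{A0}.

0.0291

C_A = C_{A0}(1−X) = 1.454 mol/dm³.
Along a PFR/batch, dC_R/dC_A = −r_R/(r_R+r_S) = −k₁/(k₁+k₂·C_A).
Integrating from C_{A0} to C_A: C_R = (0.0848/0.699)·ln[(0.0848+0.699·4.24)/(0.0848+0.699·1.45)] = 0.1213·ln(3.049/1.101) = 0.1235 mol/dm³.
Y_R = C_R/C_{A0} = 0.1235/4.24 = 0.0291.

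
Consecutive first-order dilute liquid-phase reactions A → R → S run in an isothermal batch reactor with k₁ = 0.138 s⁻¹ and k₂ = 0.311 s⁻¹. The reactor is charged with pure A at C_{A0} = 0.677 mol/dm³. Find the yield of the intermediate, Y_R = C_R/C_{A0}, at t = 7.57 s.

Solving the coupled first-order balances gives C_R(t) = [k₁/(k₂−k₁)]·C_{A0}·(e^(−k₁t) − e^(−k₂t)).
e^(−k₁t) = e^(−0.138×7.57) = e^(−1.045) = 0.3518; e^(−k₂t) = e^(−2.354) = 0.09496.
C_R = 0.138×0.677/(0.311−0.138) × (0.3518−0.09496) = 0.5400×0.2568 = 0.1387 mol/dm³.
Y_R = C_R/C_{A0} = 0.1387/0.677 = 0.205.

0.205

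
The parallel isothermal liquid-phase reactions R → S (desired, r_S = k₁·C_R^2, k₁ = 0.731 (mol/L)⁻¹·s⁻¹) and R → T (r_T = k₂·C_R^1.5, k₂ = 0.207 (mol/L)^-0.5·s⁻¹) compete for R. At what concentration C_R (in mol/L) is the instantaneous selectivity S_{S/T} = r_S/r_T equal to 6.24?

S_{S/T} = (k₁/k₂)·C_R^0.5 ⇒ C_R = (S·k₂/k₁)^(2).
= (6.24×0.207/0.731)^(2) = (1.767)^(2) = 3.12 mol/L.

3.12 mol/L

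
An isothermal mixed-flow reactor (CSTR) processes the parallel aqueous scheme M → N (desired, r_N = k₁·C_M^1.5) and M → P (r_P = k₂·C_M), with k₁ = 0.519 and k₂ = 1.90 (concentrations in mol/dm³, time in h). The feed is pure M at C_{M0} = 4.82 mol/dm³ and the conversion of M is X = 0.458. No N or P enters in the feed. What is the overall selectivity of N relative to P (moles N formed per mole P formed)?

0.442

Exit C_M = C_{M0}(1−X) = 4.82×0.542 = 2.612 mol/dm³.
A CSTR operates uniformly at the exit composition, giving r_N = 2.191 and r_P = 4.964 (each k·C_M^n at C_M = 2.612).
Overall selectivity = C_N/C_P = r_Nτ/(r_Pτ) = r_N/r_P = 0.442.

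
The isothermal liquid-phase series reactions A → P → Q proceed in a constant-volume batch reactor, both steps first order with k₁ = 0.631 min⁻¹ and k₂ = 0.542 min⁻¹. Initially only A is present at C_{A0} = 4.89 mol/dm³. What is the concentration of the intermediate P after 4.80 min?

Solving the coupled first-order balances gives C_P(t) = [k₁/(k₂−k₁)]·C_{A0}·(e^(−k₁t) − e^(−k₂t)).
e^(−k₁t) = e^(−0.631×4.80) = e^(−3.029) = 0.04837; e^(−k₂t) = e^(−2.602) = 0.07415.
C_P = 0.631×4.89/(0.542−0.631) × (0.04837−0.07415) = (-34.67)×(-0.02578) = 0.8938 mol/dm³.

0.894 mol/dm³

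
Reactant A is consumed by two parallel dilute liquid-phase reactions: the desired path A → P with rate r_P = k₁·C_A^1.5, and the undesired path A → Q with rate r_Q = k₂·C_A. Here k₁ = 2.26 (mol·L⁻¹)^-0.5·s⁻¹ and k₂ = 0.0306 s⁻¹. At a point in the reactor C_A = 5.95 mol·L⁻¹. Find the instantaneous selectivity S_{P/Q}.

180

S_{P/Q} = r_P/r_Q = (k₁·C_A^1.5)/(k₂·C_A) = (k₁/k₂)·C_A^0.5.
= (2.26×5.950^1.5) / (0.0306×5.950) = 32.80/0.1821 = 180.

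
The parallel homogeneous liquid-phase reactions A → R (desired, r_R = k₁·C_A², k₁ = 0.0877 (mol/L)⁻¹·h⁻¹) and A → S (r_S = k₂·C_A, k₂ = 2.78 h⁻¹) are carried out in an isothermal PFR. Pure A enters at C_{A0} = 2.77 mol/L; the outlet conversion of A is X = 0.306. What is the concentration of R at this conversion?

C_A = C_{A0}(1−X) = 1.922 mol/L.
Along a PFR/batch, dC_S/dC_A = −r_S/(r_R+r_S) = −k₂/(k₂+k₁·C_A).
Integrating from C_{A0} to C_A: C_S = (2.78/0.0877)·ln[(2.78+0.0877·2.77)/(2.78+0.0877·1.92)] = 31.70·ln(3.023/2.949) = 0.7892 mol/L.
Then C_R = (C_{A0}−C_A) − C_S = 0.8476 − 0.7892 = 0.05837 mol/L.

0.0584 mol/L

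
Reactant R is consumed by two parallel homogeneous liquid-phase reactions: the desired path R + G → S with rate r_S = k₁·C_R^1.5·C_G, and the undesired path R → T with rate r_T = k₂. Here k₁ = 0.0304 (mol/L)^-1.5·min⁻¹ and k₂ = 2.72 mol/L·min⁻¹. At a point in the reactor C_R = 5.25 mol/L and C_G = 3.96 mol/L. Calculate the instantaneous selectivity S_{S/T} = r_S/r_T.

0.532

S_{S/T} = r_S/r_T = (k₁·C_R^1.5·C_G)/(k₂) = (k₁/k₂)·C_R^1.5·C_G.
= (0.0304×5.250^1.5×3.960) / (2.72) = 1.448/2.720 = 0.532.
Since the desired path is higher order in R, keeping C_R high (PFR or concentrated feed) favours S.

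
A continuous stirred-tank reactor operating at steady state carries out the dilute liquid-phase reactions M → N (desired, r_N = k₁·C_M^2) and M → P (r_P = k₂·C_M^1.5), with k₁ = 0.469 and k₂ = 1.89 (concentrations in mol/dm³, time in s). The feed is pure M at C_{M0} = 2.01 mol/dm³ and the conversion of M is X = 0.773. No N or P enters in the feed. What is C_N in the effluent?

Exit C_M = C_{M0}(1−X) = 2.01×0.227 = 0.4563 mol/dm³.
A CSTR operates uniformly at the exit composition, giving r_N = 0.09764 and r_P = 0.5825 (each k·C_M^n at C_M = 0.4563).
Fraction of consumed M going to N: r_N/(r_N+r_P) = 0.1436.
C_N = 0.1436·C_{M0}·X = 0.1436×2.01×0.773 = 0.223 mol/dm³.

0.223 mol/dm³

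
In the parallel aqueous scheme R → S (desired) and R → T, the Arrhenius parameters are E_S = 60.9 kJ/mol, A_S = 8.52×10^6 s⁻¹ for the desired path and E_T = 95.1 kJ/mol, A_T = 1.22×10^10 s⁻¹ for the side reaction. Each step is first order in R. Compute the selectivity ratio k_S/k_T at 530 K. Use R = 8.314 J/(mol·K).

1.64

k_S/k_T = (A_S/A_T)·exp[−(E_S−E_T)/(RT)] = (A_S/A_T)·exp[(E_T−E_S)/(RT)].
(E_T−E_S)/(RT) = (95.1−60.9)×10³/(8.314×530) = 34200/4406 = 7.761.
k_S/k_T = (8.52×10^6/1.22×10^10)·exp(7.761) = 6.984×10^-4 × 2348 = 1.64.
Since E_S < E_T, lowering the temperature improves selectivity toward S.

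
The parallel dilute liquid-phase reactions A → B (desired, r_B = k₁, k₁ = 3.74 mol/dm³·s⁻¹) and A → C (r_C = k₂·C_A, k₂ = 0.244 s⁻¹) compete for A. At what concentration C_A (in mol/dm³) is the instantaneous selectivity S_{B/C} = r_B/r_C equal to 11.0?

1.39 mol/dm³

S_{B/C} = (k₁/k₂)·C_A⁻¹ ⇒ C_A = (S·k₂/k₁)^(-1).
= (11.0×0.244/3.74)^(-1) = (0.7176)^(-1) = 1.39 mol/dm³.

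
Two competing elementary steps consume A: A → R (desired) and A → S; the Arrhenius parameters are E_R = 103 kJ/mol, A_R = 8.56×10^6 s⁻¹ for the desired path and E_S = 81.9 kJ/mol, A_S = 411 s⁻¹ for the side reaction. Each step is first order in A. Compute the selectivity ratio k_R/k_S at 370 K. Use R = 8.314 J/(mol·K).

Since both paths have the same order in A, the concentration cancels and S_{R/S} = k_R/k_S = (A_R/A_S)·exp[(E_S−E_R)/(RT)].
(E_S−E_R)/(RT) = (81.9−103)×10³/(8.314×370) = -21100/3076 = -6.859.
k_R/k_S = (8.56×10^6/411)·exp(-6.859) = 20827 × 0.001050 = 21.9.
Since E_R > E_S, raising the temperature improves selectivity toward R.

21.9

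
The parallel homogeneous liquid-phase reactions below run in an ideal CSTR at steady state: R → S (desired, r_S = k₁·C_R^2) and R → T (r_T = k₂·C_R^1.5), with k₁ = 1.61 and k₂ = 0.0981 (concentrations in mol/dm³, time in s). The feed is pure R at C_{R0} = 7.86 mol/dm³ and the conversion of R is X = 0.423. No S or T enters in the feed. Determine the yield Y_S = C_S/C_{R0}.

0.411

Exit C_R = C_{R0}(1−X) = 7.86×0.577 = 4.535 mol/dm³.
A CSTR operates uniformly at the exit composition, giving r_S = 33.11 and r_T = 0.9475 (each k·C_R^n at C_R = 4.535).
Fraction of consumed R going to S: r_S/(r_S+r_T) = 0.9722.
C_S = 0.9722·C_{R0}·X = 0.9722×7.86×0.423 = 3.23 mol/dm³; Y_S = C_S/C_{R0} = 0.411.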